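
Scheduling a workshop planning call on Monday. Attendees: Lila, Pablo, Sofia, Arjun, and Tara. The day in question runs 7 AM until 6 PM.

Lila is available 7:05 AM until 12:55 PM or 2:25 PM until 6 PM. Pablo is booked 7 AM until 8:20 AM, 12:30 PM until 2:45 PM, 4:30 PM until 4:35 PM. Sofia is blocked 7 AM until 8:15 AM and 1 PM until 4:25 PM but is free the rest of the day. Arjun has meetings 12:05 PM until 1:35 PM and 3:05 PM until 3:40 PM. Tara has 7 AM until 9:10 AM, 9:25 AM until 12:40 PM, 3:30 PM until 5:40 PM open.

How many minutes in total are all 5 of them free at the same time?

Lila free: 07:05-12:55, 14:25-18:00.
Pablo free: 08:20-12:30, 14:45-16:30, 16:35-18:00 (invert busy blocks within the working day).
Sofia free: 08:15-13:00, 16:25-18:00 (invert busy blocks within the working day).
Arjun free: 07:00-12:05, 13:35-15:05, 15:40-18:00 (invert busy blocks within the working day).
Tara free: 07:00-09:10, 09:25-12:40, 15:30-17:40.
Lila ∩ Pablo: 08:20-12:30, 14:45-16:30, 16:35-18:00.
Lila ∩ Pablo ∩ Sofia: 08:20-12:30, 16:25-16:30, 16:35-18:00.
Lila ∩ Pablo ∩ Sofia ∩ Arjun: 08:20-12:05, 16:25-16:30, 16:35-18:00.
Lila ∩ Pablo ∩ Sofia ∩ Arjun ∩ Tara: 08:20-09:10, 09:25-12:05, 16:25-16:30, 16:35-17:40.
So the common availability across everyone is 08:20-09:10, 09:25-12:05, 16:25-16:30, 16:35-17:40.
Summing the common windows: 50 + 160 + 5 + 65 = 280 minutes.

280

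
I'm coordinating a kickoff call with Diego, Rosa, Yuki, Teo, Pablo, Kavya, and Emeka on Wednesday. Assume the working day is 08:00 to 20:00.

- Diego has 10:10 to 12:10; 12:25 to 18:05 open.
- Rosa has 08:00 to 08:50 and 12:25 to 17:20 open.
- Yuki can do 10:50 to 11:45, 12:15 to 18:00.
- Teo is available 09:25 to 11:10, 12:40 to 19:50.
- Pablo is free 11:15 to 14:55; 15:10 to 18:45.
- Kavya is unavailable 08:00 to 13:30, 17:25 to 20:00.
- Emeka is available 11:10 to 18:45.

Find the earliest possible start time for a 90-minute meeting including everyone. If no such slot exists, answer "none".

15:10

Diego free: 10:10-12:10, 12:25-18:05.
Rosa free: 08:00-08:50, 12:25-17:20.
Yuki free: 10:50-11:45, 12:15-18:00.
Teo free: 09:25-11:10, 12:40-19:50.
Pablo free: 11:15-14:55, 15:10-18:45.
Kavya free: 13:30-17:25 (invert busy blocks within the working day).
Emeka free: 11:10-18:45.
Diego ∩ Rosa: 12:25-17:20.
Diego ∩ Rosa ∩ Yuki: 12:25-17:20.
Diego ∩ Rosa ∩ Yuki ∩ Teo: 12:40-17:20.
Diego ∩ Rosa ∩ Yuki ∩ Teo ∩ Pablo: 12:40-14:55, 15:10-17:20.
Diego ∩ Rosa ∩ Yuki ∩ Teo ∩ Pablo ∩ Kavya: 13:30-14:55, 15:10-17:20.
Diego ∩ Rosa ∩ Yuki ∩ Teo ∩ Pablo ∩ Kavya ∩ Emeka: 13:30-14:55, 15:10-17:20.
The first common window of at least 90 minutes is 15:10-17:20, so the earliest start is 15:10.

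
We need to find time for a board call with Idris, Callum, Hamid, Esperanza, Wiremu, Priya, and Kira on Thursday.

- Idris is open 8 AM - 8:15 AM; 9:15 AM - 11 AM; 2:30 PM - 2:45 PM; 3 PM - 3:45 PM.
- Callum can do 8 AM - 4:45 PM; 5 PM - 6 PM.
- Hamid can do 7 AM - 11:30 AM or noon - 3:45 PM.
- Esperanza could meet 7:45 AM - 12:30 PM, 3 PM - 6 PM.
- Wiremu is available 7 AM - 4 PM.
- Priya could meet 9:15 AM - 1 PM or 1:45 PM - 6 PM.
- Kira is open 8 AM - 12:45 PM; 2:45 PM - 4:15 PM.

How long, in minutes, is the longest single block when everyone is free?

Idris ∩ Callum: 08:00-08:15, 09:15-11:00, 14:30-14:45, 15:00-15:45.
Idris ∩ Callum ∩ Hamid: 08:00-08:15, 09:15-11:00, 14:30-14:45, 15:00-15:45.
Idris ∩ Callum ∩ Hamid ∩ Esperanza: 08:00-08:15, 09:15-11:00, 15:00-15:45.
Idris ∩ Callum ∩ Hamid ∩ Esperanza ∩ Wiremu: 08:00-08:15, 09:15-11:00, 15:00-15:45.
Idris ∩ Callum ∩ Hamid ∩ Esperanza ∩ Wiremu ∩ Priya: 09:15-11:00, 15:00-15:45.
Idris ∩ Callum ∩ Hamid ∩ Esperanza ∩ Wiremu ∩ Priya ∩ Kira: 09:15-11:00, 15:00-15:45.
So the common availability across everyone is 09:15-11:00, 15:00-15:45.
The longest is 09:15-11:00 at 105 minutes.

105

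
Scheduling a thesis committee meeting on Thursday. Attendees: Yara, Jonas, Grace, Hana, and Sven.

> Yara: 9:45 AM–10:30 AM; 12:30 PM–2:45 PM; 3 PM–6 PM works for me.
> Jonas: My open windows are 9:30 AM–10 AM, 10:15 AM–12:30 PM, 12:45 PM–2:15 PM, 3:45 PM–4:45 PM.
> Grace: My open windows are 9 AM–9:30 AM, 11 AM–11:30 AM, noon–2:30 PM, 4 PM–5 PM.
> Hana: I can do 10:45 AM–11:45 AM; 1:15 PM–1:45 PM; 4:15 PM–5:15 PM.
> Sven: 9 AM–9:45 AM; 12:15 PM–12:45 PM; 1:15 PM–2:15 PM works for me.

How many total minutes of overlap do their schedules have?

Yara ∩ Jonas: 09:45-10:00, 10:15-10:30, 12:45-14:15, 15:45-16:45.
Yara ∩ Jonas ∩ Grace: 12:45-14:15, 16:00-16:45.
Yara ∩ Jonas ∩ Grace ∩ Hana: 13:15-13:45, 16:15-16:45.
Yara ∩ Jonas ∩ Grace ∩ Hana ∩ Sven: 13:15-13:45.
Those are the intersection windows.
That's a single block of 30 minutes.

30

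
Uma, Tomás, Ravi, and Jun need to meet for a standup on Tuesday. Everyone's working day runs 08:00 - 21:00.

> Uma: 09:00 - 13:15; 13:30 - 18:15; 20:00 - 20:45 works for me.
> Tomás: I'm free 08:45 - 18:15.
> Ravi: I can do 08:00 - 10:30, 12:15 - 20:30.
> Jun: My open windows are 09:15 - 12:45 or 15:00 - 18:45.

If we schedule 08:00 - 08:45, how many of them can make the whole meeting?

Ravi can make the full 08:00-08:45 slot — that's 1.

1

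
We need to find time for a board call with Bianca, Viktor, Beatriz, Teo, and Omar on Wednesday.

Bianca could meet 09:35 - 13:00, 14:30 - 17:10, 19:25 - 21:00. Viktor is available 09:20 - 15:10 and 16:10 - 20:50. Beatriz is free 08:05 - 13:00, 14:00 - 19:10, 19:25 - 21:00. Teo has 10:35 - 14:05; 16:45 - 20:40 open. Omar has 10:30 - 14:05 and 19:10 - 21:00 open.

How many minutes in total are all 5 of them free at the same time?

Bianca ∩ Viktor: 09:35-13:00, 14:30-15:10, 16:10-17:10, 19:25-20:50.
Bianca ∩ Viktor ∩ Beatriz: 09:35-13:00, 14:30-15:10, 16:10-17:10, 19:25-20:50.
Bianca ∩ Viktor ∩ Beatriz ∩ Teo: 10:35-13:00, 16:45-17:10, 19:25-20:40.
Bianca ∩ Viktor ∩ Beatriz ∩ Teo ∩ Omar: 10:35-13:00, 19:25-20:40.
So the common availability across everyone is 10:35-13:00, 19:25-20:40.
Summing the common windows: 145 + 75 = 220 minutes.

220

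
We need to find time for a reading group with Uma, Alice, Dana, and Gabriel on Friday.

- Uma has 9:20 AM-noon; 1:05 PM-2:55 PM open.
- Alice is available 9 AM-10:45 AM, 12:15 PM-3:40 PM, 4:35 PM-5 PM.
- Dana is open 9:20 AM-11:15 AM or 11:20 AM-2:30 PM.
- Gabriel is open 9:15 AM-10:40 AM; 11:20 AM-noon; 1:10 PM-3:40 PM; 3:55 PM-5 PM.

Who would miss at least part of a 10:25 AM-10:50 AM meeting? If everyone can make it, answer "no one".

Uma: free for 10:25-10:50. Alice: not fully free for 10:25-10:50. Dana: free for 10:25-10:50. Gabriel: not fully free for 10:25-10:50.

Alice, Gabriel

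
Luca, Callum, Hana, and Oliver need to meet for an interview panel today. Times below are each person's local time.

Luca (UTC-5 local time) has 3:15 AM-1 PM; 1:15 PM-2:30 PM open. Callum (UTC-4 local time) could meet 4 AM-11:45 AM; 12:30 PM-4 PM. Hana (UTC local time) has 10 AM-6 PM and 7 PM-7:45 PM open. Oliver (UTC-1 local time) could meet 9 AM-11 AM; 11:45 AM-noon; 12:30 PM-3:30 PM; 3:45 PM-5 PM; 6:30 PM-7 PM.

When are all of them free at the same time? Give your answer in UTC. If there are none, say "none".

Luca in UTC: 08:15-18:00, 18:15-19:30 (add 5h to convert from UTC-5).
Callum in UTC: 08:00-15:45, 16:30-20:00 (add 4h to convert from UTC-4).
Hana in UTC: 10:00-18:00, 19:00-19:45.
Oliver in UTC: 10:00-12:00, 12:45-13:00, 13:30-16:30, 16:45-18:00, 19:30-20:00 (add 1h to convert from UTC-1).
Luca ∩ Callum: 08:15-15:45, 16:30-18:00, 18:15-19:30.
Luca ∩ Callum ∩ Hana: 10:00-15:45, 16:30-18:00, 19:00-19:30.
Luca ∩ Callum ∩ Hana ∩ Oliver: 10:00-12:00, 12:45-13:00, 13:30-15:45, 16:45-18:00.

10:00-12:00, 12:45-13:00, 13:30-15:45, 16:45-18:00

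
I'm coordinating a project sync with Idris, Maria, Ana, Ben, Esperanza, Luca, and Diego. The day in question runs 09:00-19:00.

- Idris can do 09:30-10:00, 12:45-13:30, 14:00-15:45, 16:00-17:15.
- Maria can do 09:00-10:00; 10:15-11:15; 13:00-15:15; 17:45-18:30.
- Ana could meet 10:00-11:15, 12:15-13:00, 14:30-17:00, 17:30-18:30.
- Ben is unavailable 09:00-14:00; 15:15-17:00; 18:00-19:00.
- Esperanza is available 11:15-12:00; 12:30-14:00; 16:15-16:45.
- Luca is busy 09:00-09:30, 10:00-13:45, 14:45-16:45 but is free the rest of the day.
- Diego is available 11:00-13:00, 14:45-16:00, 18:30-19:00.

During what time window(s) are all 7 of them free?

none

Idris free: 09:30-10:00, 12:45-13:30, 14:00-15:45, 16:00-17:15.
Maria free: 09:00-10:00, 10:15-11:15, 13:00-15:15, 17:45-18:30.
Ana free: 10:00-11:15, 12:15-13:00, 14:30-17:00, 17:30-18:30.
Ben free: 14:00-15:15, 17:00-18:00 (invert busy blocks within the working day).
Esperanza free: 11:15-12:00, 12:30-14:00, 16:15-16:45.
Luca free: 09:30-10:00, 13:45-14:45, 16:45-19:00 (invert busy blocks within the working day).
Diego free: 11:00-13:00, 14:45-16:00, 18:30-19:00.
Idris ∩ Maria: 09:30-10:00, 13:00-13:30, 14:00-15:15.
Idris ∩ Maria ∩ Ana: 14:30-15:15.
Idris ∩ Maria ∩ Ana ∩ Ben: 14:30-15:15.
Idris ∩ Maria ∩ Ana ∩ Ben ∩ Esperanza: ∅.
Idris ∩ Maria ∩ Ana ∩ Ben ∩ Esperanza ∩ Luca: ∅.
Idris ∩ Maria ∩ Ana ∩ Ben ∩ Esperanza ∩ Luca ∩ Diego: ∅.
There is no time when everyone is free.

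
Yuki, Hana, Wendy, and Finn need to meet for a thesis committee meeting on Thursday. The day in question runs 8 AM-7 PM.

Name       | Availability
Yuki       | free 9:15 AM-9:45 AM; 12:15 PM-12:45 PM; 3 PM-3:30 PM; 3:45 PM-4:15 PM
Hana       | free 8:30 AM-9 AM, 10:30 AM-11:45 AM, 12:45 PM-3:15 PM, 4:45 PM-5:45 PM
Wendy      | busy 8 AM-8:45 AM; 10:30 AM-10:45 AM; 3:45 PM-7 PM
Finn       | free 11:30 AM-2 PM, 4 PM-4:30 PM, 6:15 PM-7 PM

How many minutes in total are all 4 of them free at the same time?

Yuki free: 09:15-09:45, 12:15-12:45, 15:00-15:30, 15:45-16:15.
Hana free: 08:30-09:00, 10:30-11:45, 12:45-15:15, 16:45-17:45.
Wendy free: 08:45-10:30, 10:45-15:45 (invert busy blocks within the working day).
Finn free: 11:30-14:00, 16:00-16:30, 18:15-19:00.
Yuki ∩ Hana: 15:00-15:15.
Yuki ∩ Hana ∩ Wendy: 15:00-15:15.
Yuki ∩ Hana ∩ Wendy ∩ Finn: ∅.
There is no time when everyone is free.
There is no common window, so the total is 0 minutes.

0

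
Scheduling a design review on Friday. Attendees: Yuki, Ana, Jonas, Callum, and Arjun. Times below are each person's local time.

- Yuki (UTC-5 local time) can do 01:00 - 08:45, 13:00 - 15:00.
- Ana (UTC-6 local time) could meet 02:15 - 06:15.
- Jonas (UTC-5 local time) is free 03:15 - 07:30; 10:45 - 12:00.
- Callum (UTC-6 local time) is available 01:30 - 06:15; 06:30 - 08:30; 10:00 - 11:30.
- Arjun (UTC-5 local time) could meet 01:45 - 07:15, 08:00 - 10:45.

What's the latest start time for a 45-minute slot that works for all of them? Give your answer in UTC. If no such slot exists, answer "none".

Yuki in UTC: 06:00-13:45, 18:00-20:00 (add 5h to convert from UTC-5).
Ana in UTC: 08:15-12:15 (add 6h to convert from UTC-6).
Jonas in UTC: 08:15-12:30, 15:45-17:00 (add 5h to convert from UTC-5).
Callum in UTC: 07:30-12:15, 12:30-14:30, 16:00-17:30 (add 6h to convert from UTC-6).
Arjun in UTC: 06:45-12:15, 13:00-15:45 (add 5h to convert from UTC-5).
Yuki ∩ Ana: 08:15-12:15.
Yuki ∩ Ana ∩ Jonas: 08:15-12:15.
Yuki ∩ Ana ∩ Jonas ∩ Callum: 08:15-12:15.
Yuki ∩ Ana ∩ Jonas ∩ Callum ∩ Arjun: 08:15-12:15.
The last common window of at least 45 minutes is 08:15-12:15; a 45-minute meeting can start as late as 11:30 and still end by 12:15.

11:30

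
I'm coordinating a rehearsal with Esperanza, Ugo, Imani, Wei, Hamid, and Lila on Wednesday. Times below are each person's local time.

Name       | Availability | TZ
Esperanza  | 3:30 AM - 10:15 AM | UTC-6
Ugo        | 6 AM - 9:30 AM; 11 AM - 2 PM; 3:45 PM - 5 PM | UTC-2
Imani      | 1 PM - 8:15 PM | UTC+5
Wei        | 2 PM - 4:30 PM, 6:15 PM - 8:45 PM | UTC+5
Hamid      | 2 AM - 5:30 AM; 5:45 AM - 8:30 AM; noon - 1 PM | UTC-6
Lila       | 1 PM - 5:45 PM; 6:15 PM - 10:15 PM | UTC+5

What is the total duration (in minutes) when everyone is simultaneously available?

195

Esperanza in UTC: 09:30-16:15 (add 6h to convert from UTC-6).
Ugo in UTC: 08:00-11:30, 13:00-16:00, 17:45-19:00 (add 2h to convert from UTC-2).
Imani in UTC: 08:00-15:15 (subtract 5h to convert from UTC+5).
Wei in UTC: 09:00-11:30, 13:15-15:45 (subtract 5h to convert from UTC+5).
Hamid in UTC: 08:00-11:30, 11:45-14:30, 18:00-19:00 (add 6h to convert from UTC-6).
Lila in UTC: 08:00-12:45, 13:15-17:15 (subtract 5h to convert from UTC+5).
Esperanza ∩ Ugo: 09:30-11:30, 13:00-16:00.
Esperanza ∩ Ugo ∩ Imani: 09:30-11:30, 13:00-15:15.
Esperanza ∩ Ugo ∩ Imani ∩ Wei: 09:30-11:30, 13:15-15:15.
Esperanza ∩ Ugo ∩ Imani ∩ Wei ∩ Hamid: 09:30-11:30, 13:15-14:30.
Esperanza ∩ Ugo ∩ Imani ∩ Wei ∩ Hamid ∩ Lila: 09:30-11:30, 13:15-14:30.
So the common availability across everyone is 09:30-11:30, 13:15-14:30.
Summing the common windows: 120 + 75 = 195 minutes.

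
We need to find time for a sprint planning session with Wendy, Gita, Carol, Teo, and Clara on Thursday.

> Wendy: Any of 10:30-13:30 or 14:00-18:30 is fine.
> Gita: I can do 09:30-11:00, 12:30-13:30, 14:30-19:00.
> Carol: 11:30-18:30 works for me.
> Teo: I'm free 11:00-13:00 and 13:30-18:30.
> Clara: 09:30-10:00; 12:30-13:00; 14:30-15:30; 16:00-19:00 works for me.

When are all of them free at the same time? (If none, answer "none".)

12:30-13:00, 14:30-15:30, 16:00-18:30

Wendy ∩ Gita: 10:30-11:00, 12:30-13:30, 14:30-18:30.
Wendy ∩ Gita ∩ Carol: 12:30-13:30, 14:30-18:30.
Wendy ∩ Gita ∩ Carol ∩ Teo: 12:30-13:00, 14:30-18:30.
Wendy ∩ Gita ∩ Carol ∩ Teo ∩ Clara: 12:30-13:00, 14:30-15:30, 16:00-18:30.
So the common availability across everyone is 12:30-13:00, 14:30-15:30, 16:00-18:30.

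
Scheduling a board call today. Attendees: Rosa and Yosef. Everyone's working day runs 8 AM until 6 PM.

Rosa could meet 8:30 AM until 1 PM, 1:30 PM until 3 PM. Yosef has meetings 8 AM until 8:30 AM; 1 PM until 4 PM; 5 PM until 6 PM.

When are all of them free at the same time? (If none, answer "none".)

Rosa free: 08:30-13:00, 13:30-15:00.
Yosef free: 08:30-13:00, 16:00-17:00 (invert busy blocks within the working day).
Rosa ∩ Yosef: 08:30-13:00.

08:30-13:00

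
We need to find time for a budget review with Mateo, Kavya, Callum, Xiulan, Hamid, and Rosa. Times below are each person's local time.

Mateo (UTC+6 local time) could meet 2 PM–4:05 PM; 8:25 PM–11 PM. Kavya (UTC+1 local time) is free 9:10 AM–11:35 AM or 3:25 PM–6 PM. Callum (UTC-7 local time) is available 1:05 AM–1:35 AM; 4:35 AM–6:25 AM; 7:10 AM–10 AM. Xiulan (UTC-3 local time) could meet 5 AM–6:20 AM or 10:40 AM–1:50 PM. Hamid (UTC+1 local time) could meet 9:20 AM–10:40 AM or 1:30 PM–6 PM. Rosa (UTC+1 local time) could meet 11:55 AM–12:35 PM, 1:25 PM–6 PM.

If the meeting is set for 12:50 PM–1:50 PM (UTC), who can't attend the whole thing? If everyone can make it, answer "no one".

Callum, Kavya, Mateo, Xiulan

Mateo in UTC: 08:00-10:05, 14:25-17:00 (subtract 6h to convert from UTC+6).
Kavya in UTC: 08:10-10:35, 14:25-17:00 (subtract 1h to convert from UTC+1).
Callum in UTC: 08:05-08:35, 11:35-13:25, 14:10-17:00 (add 7h to convert from UTC-7).
Xiulan in UTC: 08:00-09:20, 13:40-16:50 (add 3h to convert from UTC-3).
Hamid in UTC: 08:20-09:40, 12:30-17:00 (subtract 1h to convert from UTC+1).
Rosa in UTC: 10:55-11:35, 12:25-17:00 (subtract 1h to convert from UTC+1).
Mateo: not fully free for 12:50-13:50. Kavya: not fully free for 12:50-13:50. Callum: not fully free for 12:50-13:50. Xiulan: not fully free for 12:50-13:50. Hamid: free for 12:50-13:50. Rosa: free for 12:50-13:50.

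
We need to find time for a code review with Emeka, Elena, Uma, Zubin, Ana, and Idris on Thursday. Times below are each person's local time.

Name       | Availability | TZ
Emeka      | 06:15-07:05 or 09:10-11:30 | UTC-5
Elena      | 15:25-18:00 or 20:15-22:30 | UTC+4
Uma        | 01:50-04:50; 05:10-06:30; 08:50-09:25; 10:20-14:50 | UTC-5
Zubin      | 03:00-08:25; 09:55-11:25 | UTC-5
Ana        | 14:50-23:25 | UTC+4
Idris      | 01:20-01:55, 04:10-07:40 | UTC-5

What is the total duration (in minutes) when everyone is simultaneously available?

Emeka in UTC: 11:15-12:05, 14:10-16:30 (add 5h to convert from UTC-5).
Elena in UTC: 11:25-14:00, 16:15-18:30 (subtract 4h to convert from UTC+4).
Uma in UTC: 06:50-09:50, 10:10-11:30, 13:50-14:25, 15:20-19:50 (add 5h to convert from UTC-5).
Zubin in UTC: 08:00-13:25, 14:55-16:25 (add 5h to convert from UTC-5).
Ana in UTC: 10:50-19:25 (subtract 4h to convert from UTC+4).
Idris in UTC: 06:20-06:55, 09:10-12:40 (add 5h to convert from UTC-5).
Emeka ∩ Elena: 11:25-12:05, 16:15-16:30.
Emeka ∩ Elena ∩ Uma: 11:25-11:30, 16:15-16:30.
Emeka ∩ Elena ∩ Uma ∩ Zubin: 11:25-11:30, 16:15-16:25.
Emeka ∩ Elena ∩ Uma ∩ Zubin ∩ Ana: 11:25-11:30, 16:15-16:25.
Emeka ∩ Elena ∩ Uma ∩ Zubin ∩ Ana ∩ Idris: 11:25-11:30.
That's a single block of 5 minutes.

5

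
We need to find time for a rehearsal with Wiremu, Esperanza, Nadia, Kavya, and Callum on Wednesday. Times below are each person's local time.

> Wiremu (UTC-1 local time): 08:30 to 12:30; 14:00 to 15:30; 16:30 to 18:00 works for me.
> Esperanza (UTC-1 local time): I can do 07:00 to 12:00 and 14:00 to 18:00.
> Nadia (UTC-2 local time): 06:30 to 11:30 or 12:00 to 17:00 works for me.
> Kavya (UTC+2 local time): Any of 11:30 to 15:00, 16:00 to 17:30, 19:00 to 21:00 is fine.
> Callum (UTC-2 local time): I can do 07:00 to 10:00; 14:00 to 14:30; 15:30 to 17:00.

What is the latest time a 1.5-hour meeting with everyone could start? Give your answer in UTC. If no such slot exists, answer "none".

Wiremu in UTC: 09:30-13:30, 15:00-16:30, 17:30-19:00 (add 1h to convert from UTC-1).
Esperanza in UTC: 08:00-13:00, 15:00-19:00 (add 1h to convert from UTC-1).
Nadia in UTC: 08:30-13:30, 14:00-19:00 (add 2h to convert from UTC-2).
Kavya in UTC: 09:30-13:00, 14:00-15:30, 17:00-19:00 (subtract 2h to convert from UTC+2).
Callum in UTC: 09:00-12:00, 16:00-16:30, 17:30-19:00 (add 2h to convert from UTC-2).
Wiremu ∩ Esperanza: 09:30-13:00, 15:00-16:30, 17:30-19:00.
Wiremu ∩ Esperanza ∩ Nadia: 09:30-13:00, 15:00-16:30, 17:30-19:00.
Wiremu ∩ Esperanza ∩ Nadia ∩ Kavya: 09:30-13:00, 15:00-15:30, 17:30-19:00.
Wiremu ∩ Esperanza ∩ Nadia ∩ Kavya ∩ Callum: 09:30-12:00, 17:30-19:00.
The last common window of at least 90 minutes is 17:30-19:00; a 90-minute meeting can start as late as 17:30 and still end by 19:00.

17:30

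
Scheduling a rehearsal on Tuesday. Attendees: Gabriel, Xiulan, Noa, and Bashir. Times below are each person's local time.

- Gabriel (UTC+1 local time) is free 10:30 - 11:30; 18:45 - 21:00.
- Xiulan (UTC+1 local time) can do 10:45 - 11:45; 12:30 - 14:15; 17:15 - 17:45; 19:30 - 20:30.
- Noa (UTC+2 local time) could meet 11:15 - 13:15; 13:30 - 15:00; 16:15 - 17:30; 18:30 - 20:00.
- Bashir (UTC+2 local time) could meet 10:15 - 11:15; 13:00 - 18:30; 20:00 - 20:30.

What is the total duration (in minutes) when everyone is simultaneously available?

Gabriel in UTC: 09:30-10:30, 17:45-20:00 (subtract 1h to convert from UTC+1).
Xiulan in UTC: 09:45-10:45, 11:30-13:15, 16:15-16:45, 18:30-19:30 (subtract 1h to convert from UTC+1).
Noa in UTC: 09:15-11:15, 11:30-13:00, 14:15-15:30, 16:30-18:00 (subtract 2h to convert from UTC+2).
Bashir in UTC: 08:15-09:15, 11:00-16:30, 18:00-18:30 (subtract 2h to convert from UTC+2).
Gabriel ∩ Xiulan: 09:45-10:30, 18:30-19:30.
Gabriel ∩ Xiulan ∩ Noa: 09:45-10:30.
Gabriel ∩ Xiulan ∩ Noa ∩ Bashir: ∅.
There is no time when everyone is free.
There is no common window, so the total is 0 minutes.

0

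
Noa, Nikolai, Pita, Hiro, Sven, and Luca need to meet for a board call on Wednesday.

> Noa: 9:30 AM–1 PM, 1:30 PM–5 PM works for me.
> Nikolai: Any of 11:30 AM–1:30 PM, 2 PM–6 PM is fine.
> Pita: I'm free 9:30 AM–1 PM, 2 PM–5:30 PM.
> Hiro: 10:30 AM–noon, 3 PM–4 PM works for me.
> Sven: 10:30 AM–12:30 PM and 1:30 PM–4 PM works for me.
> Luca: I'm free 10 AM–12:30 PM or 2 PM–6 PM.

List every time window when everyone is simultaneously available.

Noa ∩ Nikolai: 11:30-13:00, 14:00-17:00.
Noa ∩ Nikolai ∩ Pita: 11:30-13:00, 14:00-17:00.
Noa ∩ Nikolai ∩ Pita ∩ Hiro: 11:30-12:00, 15:00-16:00.
Noa ∩ Nikolai ∩ Pita ∩ Hiro ∩ Sven: 11:30-12:00, 15:00-16:00.
Noa ∩ Nikolai ∩ Pita ∩ Hiro ∩ Sven ∩ Luca: 11:30-12:00, 15:00-16:00.
Those are the intersection windows.

11:30-12:00, 15:00-16:00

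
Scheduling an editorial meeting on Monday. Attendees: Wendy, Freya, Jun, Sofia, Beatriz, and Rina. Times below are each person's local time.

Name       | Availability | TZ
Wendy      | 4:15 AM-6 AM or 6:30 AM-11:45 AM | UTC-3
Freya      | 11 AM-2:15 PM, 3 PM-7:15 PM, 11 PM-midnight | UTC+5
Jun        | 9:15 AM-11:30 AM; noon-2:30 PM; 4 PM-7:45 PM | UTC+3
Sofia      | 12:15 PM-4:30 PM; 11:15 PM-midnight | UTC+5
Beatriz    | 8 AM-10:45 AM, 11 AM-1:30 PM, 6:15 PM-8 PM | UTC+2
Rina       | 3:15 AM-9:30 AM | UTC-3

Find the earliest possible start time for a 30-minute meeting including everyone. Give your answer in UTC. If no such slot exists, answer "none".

07:15

Wendy in UTC: 07:15-09:00, 09:30-14:45 (add 3h to convert from UTC-3).
Freya in UTC: 06:00-09:15, 10:00-14:15, 18:00-19:00 (subtract 5h to convert from UTC+5).
Jun in UTC: 06:15-08:30, 09:00-11:30, 13:00-16:45 (subtract 3h to convert from UTC+3).
Sofia in UTC: 07:15-11:30, 18:15-19:00 (subtract 5h to convert from UTC+5).
Beatriz in UTC: 06:00-08:45, 09:00-11:30, 16:15-18:00 (subtract 2h to convert from UTC+2).
Rina in UTC: 06:15-12:30 (add 3h to convert from UTC-3).
Wendy ∩ Freya: 07:15-09:00, 10:00-14:15.
Wendy ∩ Freya ∩ Jun: 07:15-08:30, 10:00-11:30, 13:00-14:15.
Wendy ∩ Freya ∩ Jun ∩ Sofia: 07:15-08:30, 10:00-11:30.
Wendy ∩ Freya ∩ Jun ∩ Sofia ∩ Beatriz: 07:15-08:30, 10:00-11:30.
Wendy ∩ Freya ∩ Jun ∩ Sofia ∩ Beatriz ∩ Rina: 07:15-08:30, 10:00-11:30.
So the common availability across everyone is 07:15-08:30, 10:00-11:30.
The first common window of at least 30 minutes is 07:15-08:30, so the earliest start is 07:15.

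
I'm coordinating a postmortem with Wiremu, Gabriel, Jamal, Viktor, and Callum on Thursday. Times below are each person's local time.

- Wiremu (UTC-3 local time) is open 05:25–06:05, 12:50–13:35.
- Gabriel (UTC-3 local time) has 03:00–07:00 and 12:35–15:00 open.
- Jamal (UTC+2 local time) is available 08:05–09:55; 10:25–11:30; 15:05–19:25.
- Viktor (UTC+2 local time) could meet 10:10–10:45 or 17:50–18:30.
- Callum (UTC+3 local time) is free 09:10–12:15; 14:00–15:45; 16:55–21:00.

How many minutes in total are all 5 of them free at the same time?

60

Wiremu in UTC: 08:25-09:05, 15:50-16:35 (add 3h to convert from UTC-3).
Gabriel in UTC: 06:00-10:00, 15:35-18:00 (add 3h to convert from UTC-3).
Jamal in UTC: 06:05-07:55, 08:25-09:30, 13:05-17:25 (subtract 2h to convert from UTC+2).
Viktor in UTC: 08:10-08:45, 15:50-16:30 (subtract 2h to convert from UTC+2).
Callum in UTC: 06:10-09:15, 11:00-12:45, 13:55-18:00 (subtract 3h to convert from UTC+3).
Wiremu ∩ Gabriel: 08:25-09:05, 15:50-16:35.
Wiremu ∩ Gabriel ∩ Jamal: 08:25-09:05, 15:50-16:35.
Wiremu ∩ Gabriel ∩ Jamal ∩ Viktor: 08:25-08:45, 15:50-16:30.
Wiremu ∩ Gabriel ∩ Jamal ∩ Viktor ∩ Callum: 08:25-08:45, 15:50-16:30.
Summing the common windows: 20 + 40 = 60 minutes.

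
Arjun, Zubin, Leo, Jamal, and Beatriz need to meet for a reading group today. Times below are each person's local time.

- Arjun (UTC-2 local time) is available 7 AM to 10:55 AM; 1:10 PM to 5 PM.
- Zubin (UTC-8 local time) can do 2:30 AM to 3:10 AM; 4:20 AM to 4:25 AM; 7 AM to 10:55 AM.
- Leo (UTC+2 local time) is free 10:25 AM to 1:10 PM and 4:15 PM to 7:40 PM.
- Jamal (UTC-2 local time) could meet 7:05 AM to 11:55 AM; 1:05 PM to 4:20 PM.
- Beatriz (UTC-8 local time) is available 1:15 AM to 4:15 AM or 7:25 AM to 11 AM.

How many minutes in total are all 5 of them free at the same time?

Arjun in UTC: 09:00-12:55, 15:10-19:00 (add 2h to convert from UTC-2).
Zubin in UTC: 10:30-11:10, 12:20-12:25, 15:00-18:55 (add 8h to convert from UTC-8).
Leo in UTC: 08:25-11:10, 14:15-17:40 (subtract 2h to convert from UTC+2).
Jamal in UTC: 09:05-13:55, 15:05-18:20 (add 2h to convert from UTC-2).
Beatriz in UTC: 09:15-12:15, 15:25-19:00 (add 8h to convert from UTC-8).
Arjun ∩ Zubin: 10:30-11:10, 12:20-12:25, 15:10-18:55.
Arjun ∩ Zubin ∩ Leo: 10:30-11:10, 15:10-17:40.
Arjun ∩ Zubin ∩ Leo ∩ Jamal: 10:30-11:10, 15:10-17:40.
Arjun ∩ Zubin ∩ Leo ∩ Jamal ∩ Beatriz: 10:30-11:10, 15:25-17:40.
Summing the common windows: 40 + 135 = 175 minutes.

175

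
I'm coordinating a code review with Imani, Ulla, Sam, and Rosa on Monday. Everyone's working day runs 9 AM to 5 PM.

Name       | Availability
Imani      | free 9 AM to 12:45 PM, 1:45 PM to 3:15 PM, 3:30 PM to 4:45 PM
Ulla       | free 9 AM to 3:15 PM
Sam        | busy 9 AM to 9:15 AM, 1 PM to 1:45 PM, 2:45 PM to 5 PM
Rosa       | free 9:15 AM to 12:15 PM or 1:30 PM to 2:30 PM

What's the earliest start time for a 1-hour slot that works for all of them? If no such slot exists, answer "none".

Imani free: 09:00-12:45, 13:45-15:15, 15:30-16:45.
Ulla free: 09:00-15:15.
Sam free: 09:15-13:00, 13:45-14:45 (invert busy blocks within the working day).
Rosa free: 09:15-12:15, 13:30-14:30.
Imani ∩ Ulla: 09:00-12:45, 13:45-15:15.
Imani ∩ Ulla ∩ Sam: 09:15-12:45, 13:45-14:45.
Imani ∩ Ulla ∩ Sam ∩ Rosa: 09:15-12:15, 13:45-14:30.
Those are the intersection windows.
The first common window of at least 60 minutes is 09:15-12:15, so the earliest start is 09:15.

09:15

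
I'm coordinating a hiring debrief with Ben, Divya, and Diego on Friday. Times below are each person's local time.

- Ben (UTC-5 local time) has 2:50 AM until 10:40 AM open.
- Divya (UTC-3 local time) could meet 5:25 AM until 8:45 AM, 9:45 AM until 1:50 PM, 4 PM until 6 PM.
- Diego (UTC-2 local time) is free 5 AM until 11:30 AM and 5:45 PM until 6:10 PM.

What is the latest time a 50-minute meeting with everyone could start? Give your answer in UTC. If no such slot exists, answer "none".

10:55

Ben in UTC: 07:50-15:40 (add 5h to convert from UTC-5).
Divya in UTC: 08:25-11:45, 12:45-16:50, 19:00-21:00 (add 3h to convert from UTC-3).
Diego in UTC: 07:00-13:30, 19:45-20:10 (add 2h to convert from UTC-2).
Ben ∩ Divya: 08:25-11:45, 12:45-15:40.
Ben ∩ Divya ∩ Diego: 08:25-11:45, 12:45-13:30.
Those are the intersection windows.
The last common window of at least 50 minutes is 08:25-11:45; a 50-minute meeting can start as late as 10:55 and still end by 11:45.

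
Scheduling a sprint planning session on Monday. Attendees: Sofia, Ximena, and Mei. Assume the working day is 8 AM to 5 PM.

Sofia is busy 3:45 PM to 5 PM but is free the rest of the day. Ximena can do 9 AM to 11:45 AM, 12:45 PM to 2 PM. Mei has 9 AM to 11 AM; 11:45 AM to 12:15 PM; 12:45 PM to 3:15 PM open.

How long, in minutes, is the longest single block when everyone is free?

Sofia free: 08:00-15:45 (invert busy blocks within the working day).
Ximena free: 09:00-11:45, 12:45-14:00.
Mei free: 09:00-11:00, 11:45-12:15, 12:45-15:15.
Sofia ∩ Ximena: 09:00-11:45, 12:45-14:00.
Sofia ∩ Ximena ∩ Mei: 09:00-11:00, 12:45-14:00.
The longest is 09:00-11:00 at 120 minutes.

120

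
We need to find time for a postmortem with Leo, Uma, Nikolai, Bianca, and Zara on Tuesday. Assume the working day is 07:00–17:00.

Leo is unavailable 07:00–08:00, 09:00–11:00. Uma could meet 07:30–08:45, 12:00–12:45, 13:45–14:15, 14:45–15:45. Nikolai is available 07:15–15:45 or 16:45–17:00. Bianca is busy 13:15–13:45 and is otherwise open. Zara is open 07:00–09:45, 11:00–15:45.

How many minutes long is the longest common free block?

Leo free: 08:00-09:00, 11:00-17:00 (invert busy blocks within the working day).
Uma free: 07:30-08:45, 12:00-12:45, 13:45-14:15, 14:45-15:45.
Nikolai free: 07:15-15:45, 16:45-17:00.
Bianca free: 07:00-13:15, 13:45-17:00 (invert busy blocks within the working day).
Zara free: 07:00-09:45, 11:00-15:45.
Leo ∩ Uma: 08:00-08:45, 12:00-12:45, 13:45-14:15, 14:45-15:45.
Leo ∩ Uma ∩ Nikolai: 08:00-08:45, 12:00-12:45, 13:45-14:15, 14:45-15:45.
Leo ∩ Uma ∩ Nikolai ∩ Bianca: 08:00-08:45, 12:00-12:45, 13:45-14:15, 14:45-15:45.
Leo ∩ Uma ∩ Nikolai ∩ Bianca ∩ Zara: 08:00-08:45, 12:00-12:45, 13:45-14:15, 14:45-15:45.
So the common availability across everyone is 08:00-08:45, 12:00-12:45, 13:45-14:15, 14:45-15:45.
The longest is 14:45-15:45 at 60 minutes.

60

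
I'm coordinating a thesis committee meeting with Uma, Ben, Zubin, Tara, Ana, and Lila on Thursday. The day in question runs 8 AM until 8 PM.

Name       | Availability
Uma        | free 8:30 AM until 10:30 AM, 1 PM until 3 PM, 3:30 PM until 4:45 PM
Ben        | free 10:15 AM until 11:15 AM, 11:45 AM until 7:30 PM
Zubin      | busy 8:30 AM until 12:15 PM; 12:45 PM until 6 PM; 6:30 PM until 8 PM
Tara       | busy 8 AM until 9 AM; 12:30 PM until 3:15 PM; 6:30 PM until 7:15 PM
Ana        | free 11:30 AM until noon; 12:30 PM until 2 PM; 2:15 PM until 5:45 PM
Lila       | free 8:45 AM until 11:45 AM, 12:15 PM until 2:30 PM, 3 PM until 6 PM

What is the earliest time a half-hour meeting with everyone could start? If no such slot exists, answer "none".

Uma free: 08:30-10:30, 13:00-15:00, 15:30-16:45.
Ben free: 10:15-11:15, 11:45-19:30.
Zubin free: 08:00-08:30, 12:15-12:45, 18:00-18:30 (invert busy blocks within the working day).
Tara free: 09:00-12:30, 15:15-18:30, 19:15-20:00 (invert busy blocks within the working day).
Ana free: 11:30-12:00, 12:30-14:00, 14:15-17:45.
Lila free: 08:45-11:45, 12:15-14:30, 15:00-18:00.
Uma ∩ Ben: 10:15-10:30, 13:00-15:00, 15:30-16:45.
Uma ∩ Ben ∩ Zubin: ∅.
Uma ∩ Ben ∩ Zubin ∩ Tara: ∅.
Uma ∩ Ben ∩ Zubin ∩ Tara ∩ Ana: ∅.
Uma ∩ Ben ∩ Zubin ∩ Tara ∩ Ana ∩ Lila: ∅.
There is no time when everyone is free.
No common window is at least 30 minutes long.

none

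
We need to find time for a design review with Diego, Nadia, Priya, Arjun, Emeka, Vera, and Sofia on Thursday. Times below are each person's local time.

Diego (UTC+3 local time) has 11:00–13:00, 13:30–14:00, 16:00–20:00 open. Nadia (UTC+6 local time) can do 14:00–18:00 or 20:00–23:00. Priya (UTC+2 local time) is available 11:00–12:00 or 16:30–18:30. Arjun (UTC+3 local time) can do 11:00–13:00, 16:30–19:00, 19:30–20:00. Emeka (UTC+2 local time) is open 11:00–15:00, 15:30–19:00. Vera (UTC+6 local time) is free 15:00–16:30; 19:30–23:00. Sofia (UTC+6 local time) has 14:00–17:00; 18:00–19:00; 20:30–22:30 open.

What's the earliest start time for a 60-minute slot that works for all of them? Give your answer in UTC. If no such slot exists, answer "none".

Diego in UTC: 08:00-10:00, 10:30-11:00, 13:00-17:00 (subtract 3h to convert from UTC+3).
Nadia in UTC: 08:00-12:00, 14:00-17:00 (subtract 6h to convert from UTC+6).
Priya in UTC: 09:00-10:00, 14:30-16:30 (subtract 2h to convert from UTC+2).
Arjun in UTC: 08:00-10:00, 13:30-16:00, 16:30-17:00 (subtract 3h to convert from UTC+3).
Emeka in UTC: 09:00-13:00, 13:30-17:00 (subtract 2h to convert from UTC+2).
Vera in UTC: 09:00-10:30, 13:30-17:00 (subtract 6h to convert from UTC+6).
Sofia in UTC: 08:00-11:00, 12:00-13:00, 14:30-16:30 (subtract 6h to convert from UTC+6).
Diego ∩ Nadia: 08:00-10:00, 10:30-11:00, 14:00-17:00.
Diego ∩ Nadia ∩ Priya: 09:00-10:00, 14:30-16:30.
Diego ∩ Nadia ∩ Priya ∩ Arjun: 09:00-10:00, 14:30-16:00.
Diego ∩ Nadia ∩ Priya ∩ Arjun ∩ Emeka: 09:00-10:00, 14:30-16:00.
Diego ∩ Nadia ∩ Priya ∩ Arjun ∩ Emeka ∩ Vera: 09:00-10:00, 14:30-16:00.
Diego ∩ Nadia ∩ Priya ∩ Arjun ∩ Emeka ∩ Vera ∩ Sofia: 09:00-10:00, 14:30-16:00.
Those are the intersection windows.
The first common window of at least 60 minutes is 09:00-10:00, so the earliest start is 09:00.

09:00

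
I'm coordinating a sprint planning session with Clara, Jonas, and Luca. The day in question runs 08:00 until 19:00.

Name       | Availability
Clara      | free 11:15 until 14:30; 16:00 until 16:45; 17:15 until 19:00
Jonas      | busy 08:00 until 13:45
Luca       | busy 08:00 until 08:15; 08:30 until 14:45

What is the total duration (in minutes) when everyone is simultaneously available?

Clara free: 11:15-14:30, 16:00-16:45, 17:15-19:00.
Jonas free: 13:45-19:00 (invert busy blocks within the working day).
Luca free: 08:15-08:30, 14:45-19:00 (invert busy blocks within the working day).
Clara ∩ Jonas: 13:45-14:30, 16:00-16:45, 17:15-19:00.
Clara ∩ Jonas ∩ Luca: 16:00-16:45, 17:15-19:00.
So the common availability across everyone is 16:00-16:45, 17:15-19:00.
Summing the common windows: 45 + 105 = 150 minutes.

150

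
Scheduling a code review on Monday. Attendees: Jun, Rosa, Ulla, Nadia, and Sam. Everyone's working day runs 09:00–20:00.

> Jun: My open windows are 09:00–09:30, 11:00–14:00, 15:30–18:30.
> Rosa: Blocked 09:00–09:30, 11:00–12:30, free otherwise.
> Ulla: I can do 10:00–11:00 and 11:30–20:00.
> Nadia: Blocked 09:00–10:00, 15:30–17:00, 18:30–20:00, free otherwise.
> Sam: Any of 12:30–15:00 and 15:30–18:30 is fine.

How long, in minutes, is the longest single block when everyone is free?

Jun free: 09:00-09:30, 11:00-14:00, 15:30-18:30.
Rosa free: 09:30-11:00, 12:30-20:00 (invert busy blocks within the working day).
Ulla free: 10:00-11:00, 11:30-20:00.
Nadia free: 10:00-15:30, 17:00-18:30 (invert busy blocks within the working day).
Sam free: 12:30-15:00, 15:30-18:30.
Jun ∩ Rosa: 12:30-14:00, 15:30-18:30.
Jun ∩ Rosa ∩ Ulla: 12:30-14:00, 15:30-18:30.
Jun ∩ Rosa ∩ Ulla ∩ Nadia: 12:30-14:00, 17:00-18:30.
Jun ∩ Rosa ∩ Ulla ∩ Nadia ∩ Sam: 12:30-14:00, 17:00-18:30.
The longest is 12:30-14:00 at 90 minutes.

90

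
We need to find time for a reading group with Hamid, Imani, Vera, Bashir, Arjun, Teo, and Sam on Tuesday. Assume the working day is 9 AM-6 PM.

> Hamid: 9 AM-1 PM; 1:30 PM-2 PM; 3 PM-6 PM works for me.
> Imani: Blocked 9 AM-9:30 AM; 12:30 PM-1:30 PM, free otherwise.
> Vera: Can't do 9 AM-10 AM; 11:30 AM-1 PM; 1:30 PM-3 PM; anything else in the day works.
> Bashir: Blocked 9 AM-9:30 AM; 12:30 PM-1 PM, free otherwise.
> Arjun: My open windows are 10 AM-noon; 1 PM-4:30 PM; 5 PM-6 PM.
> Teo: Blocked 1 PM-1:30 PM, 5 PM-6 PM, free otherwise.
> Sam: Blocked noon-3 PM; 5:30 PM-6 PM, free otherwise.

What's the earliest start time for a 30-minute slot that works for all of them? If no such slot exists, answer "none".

10:00

Hamid free: 09:00-13:00, 13:30-14:00, 15:00-18:00.
Imani free: 09:30-12:30, 13:30-18:00 (invert busy blocks within the working day).
Vera free: 10:00-11:30, 13:00-13:30, 15:00-18:00 (invert busy blocks within the working day).
Bashir free: 09:30-12:30, 13:00-18:00 (invert busy blocks within the working day).
Arjun free: 10:00-12:00, 13:00-16:30, 17:00-18:00.
Teo free: 09:00-13:00, 13:30-17:00 (invert busy blocks within the working day).
Sam free: 09:00-12:00, 15:00-17:30 (invert busy blocks within the working day).
Hamid ∩ Imani: 09:30-12:30, 13:30-14:00, 15:00-18:00.
Hamid ∩ Imani ∩ Vera: 10:00-11:30, 15:00-18:00.
Hamid ∩ Imani ∩ Vera ∩ Bashir: 10:00-11:30, 15:00-18:00.
Hamid ∩ Imani ∩ Vera ∩ Bashir ∩ Arjun: 10:00-11:30, 15:00-16:30, 17:00-18:00.
Hamid ∩ Imani ∩ Vera ∩ Bashir ∩ Arjun ∩ Teo: 10:00-11:30, 15:00-16:30.
Hamid ∩ Imani ∩ Vera ∩ Bashir ∩ Arjun ∩ Teo ∩ Sam: 10:00-11:30, 15:00-16:30.
The first common window of at least 30 minutes is 10:00-11:30, so the earliest start is 10:00.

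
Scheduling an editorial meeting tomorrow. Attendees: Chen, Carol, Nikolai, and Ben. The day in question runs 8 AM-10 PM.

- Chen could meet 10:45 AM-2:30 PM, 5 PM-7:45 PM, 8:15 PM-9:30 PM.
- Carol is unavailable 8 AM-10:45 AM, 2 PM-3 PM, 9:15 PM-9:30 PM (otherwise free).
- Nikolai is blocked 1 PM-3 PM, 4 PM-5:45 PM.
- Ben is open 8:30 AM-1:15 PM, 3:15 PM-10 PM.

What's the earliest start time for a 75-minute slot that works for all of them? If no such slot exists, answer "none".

Chen free: 10:45-14:30, 17:00-19:45, 20:15-21:30.
Carol free: 10:45-14:00, 15:00-21:15, 21:30-22:00 (invert busy blocks within the working day).
Nikolai free: 08:00-13:00, 15:00-16:00, 17:45-22:00 (invert busy blocks within the working day).
Ben free: 08:30-13:15, 15:15-22:00.
Chen ∩ Carol: 10:45-14:00, 17:00-19:45, 20:15-21:15.
Chen ∩ Carol ∩ Nikolai: 10:45-13:00, 17:45-19:45, 20:15-21:15.
Chen ∩ Carol ∩ Nikolai ∩ Ben: 10:45-13:00, 17:45-19:45, 20:15-21:15.
The first common window of at least 75 minutes is 10:45-13:00, so the earliest start is 10:45.

10:45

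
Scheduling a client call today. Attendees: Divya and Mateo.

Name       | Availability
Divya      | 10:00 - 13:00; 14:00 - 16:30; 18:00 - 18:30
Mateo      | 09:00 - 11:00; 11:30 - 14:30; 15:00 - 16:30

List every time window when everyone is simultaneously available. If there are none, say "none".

10:00-11:00, 11:30-13:00, 14:00-14:30, 15:00-16:30

Divya ∩ Mateo: 10:00-11:00, 11:30-13:00, 14:00-14:30, 15:00-16:30.
Those are the intersection windows.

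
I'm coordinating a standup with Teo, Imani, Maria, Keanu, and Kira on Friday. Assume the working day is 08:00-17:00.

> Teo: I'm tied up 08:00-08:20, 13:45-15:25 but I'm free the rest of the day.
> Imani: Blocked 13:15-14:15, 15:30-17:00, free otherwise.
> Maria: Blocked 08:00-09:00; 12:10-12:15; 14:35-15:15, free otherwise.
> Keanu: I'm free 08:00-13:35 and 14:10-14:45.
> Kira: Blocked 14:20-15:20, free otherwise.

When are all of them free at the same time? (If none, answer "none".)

Teo free: 08:20-13:45, 15:25-17:00 (invert busy blocks within the working day).
Imani free: 08:00-13:15, 14:15-15:30 (invert busy blocks within the working day).
Maria free: 09:00-12:10, 12:15-14:35, 15:15-17:00 (invert busy blocks within the working day).
Keanu free: 08:00-13:35, 14:10-14:45.
Kira free: 08:00-14:20, 15:20-17:00 (invert busy blocks within the working day).
Teo ∩ Imani: 08:20-13:15, 15:25-15:30.
Teo ∩ Imani ∩ Maria: 09:00-12:10, 12:15-13:15, 15:25-15:30.
Teo ∩ Imani ∩ Maria ∩ Keanu: 09:00-12:10, 12:15-13:15.
Teo ∩ Imani ∩ Maria ∩ Keanu ∩ Kira: 09:00-12:10, 12:15-13:15.

09:00-12:10, 12:15-13:15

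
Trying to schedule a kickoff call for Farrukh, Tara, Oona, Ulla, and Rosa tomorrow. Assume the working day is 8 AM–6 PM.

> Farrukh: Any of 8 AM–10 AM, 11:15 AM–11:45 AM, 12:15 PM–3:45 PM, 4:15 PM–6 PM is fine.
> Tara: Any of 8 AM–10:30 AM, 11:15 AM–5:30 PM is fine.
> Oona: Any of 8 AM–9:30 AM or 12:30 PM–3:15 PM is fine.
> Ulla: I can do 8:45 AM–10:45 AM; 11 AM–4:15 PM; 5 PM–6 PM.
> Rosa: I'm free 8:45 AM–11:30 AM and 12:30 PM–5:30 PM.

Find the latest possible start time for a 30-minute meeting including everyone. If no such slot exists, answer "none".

14:45

Farrukh ∩ Tara: 08:00-10:00, 11:15-11:45, 12:15-15:45, 16:15-17:30.
Farrukh ∩ Tara ∩ Oona: 08:00-09:30, 12:30-15:15.
Farrukh ∩ Tara ∩ Oona ∩ Ulla: 08:45-09:30, 12:30-15:15.
Farrukh ∩ Tara ∩ Oona ∩ Ulla ∩ Rosa: 08:45-09:30, 12:30-15:15.
So the common availability across everyone is 08:45-09:30, 12:30-15:15.
The last common window of at least 30 minutes is 12:30-15:15; a 30-minute meeting can start as late as 14:45 and still end by 15:15.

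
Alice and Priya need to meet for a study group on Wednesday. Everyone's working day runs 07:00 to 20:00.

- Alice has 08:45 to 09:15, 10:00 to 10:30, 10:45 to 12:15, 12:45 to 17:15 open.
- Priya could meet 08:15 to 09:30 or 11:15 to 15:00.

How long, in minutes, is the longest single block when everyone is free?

Alice ∩ Priya: 08:45-09:15, 11:15-12:15, 12:45-15:00.
The longest is 12:45-15:00 at 135 minutes.

135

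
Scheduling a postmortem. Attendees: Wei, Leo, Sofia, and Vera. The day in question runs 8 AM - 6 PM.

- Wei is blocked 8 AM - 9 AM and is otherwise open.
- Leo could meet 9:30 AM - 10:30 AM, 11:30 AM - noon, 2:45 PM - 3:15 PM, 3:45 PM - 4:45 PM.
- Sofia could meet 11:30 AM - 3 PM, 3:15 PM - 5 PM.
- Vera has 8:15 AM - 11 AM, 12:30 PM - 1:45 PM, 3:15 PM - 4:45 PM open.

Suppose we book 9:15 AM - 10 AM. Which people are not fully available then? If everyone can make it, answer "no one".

Wei free: 09:00-18:00 (invert busy blocks within the working day).
Leo free: 09:30-10:30, 11:30-12:00, 14:45-15:15, 15:45-16:45.
Sofia free: 11:30-15:00, 15:15-17:00.
Vera free: 08:15-11:00, 12:30-13:45, 15:15-16:45.
Wei: free for 09:15-10:00. Leo: not fully free for 09:15-10:00. Sofia: not fully free for 09:15-10:00. Vera: free for 09:15-10:00.

Leo, Sofia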